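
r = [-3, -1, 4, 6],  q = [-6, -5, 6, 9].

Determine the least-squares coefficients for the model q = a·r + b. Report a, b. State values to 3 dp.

a = 1.792, b = -1.689

Entries of XᵀX: Σr·r = 62, Σr = 6, Σ1 = 4.
Right-hand side: Σr·q = 101, Σq = 4.
XᵀX·[a, b]ᵀ = Xᵀq becomes [[62, 6]; [6, 4]]·[a, b]ᵀ = [101, 4]ᵀ.
det = 62·4 − 6² = 212.
a = (101·4 − 6·4)/212 = 95/53; b = (62·4 − 6·101)/212 = -179/106.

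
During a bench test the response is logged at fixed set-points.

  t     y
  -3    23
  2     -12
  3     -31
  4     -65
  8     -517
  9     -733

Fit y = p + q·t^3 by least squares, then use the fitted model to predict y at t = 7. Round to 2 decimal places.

ŷ = -346.85

Normal-equation sums: Σ1 = 6, Σt^3 = 1313, Σt^3·t^3 = 799203.
And Σy = -1335, Σt^3·y = -804775.
MᵀM·[p, q]ᵀ = Mᵀy becomes [[6, 1313]; [1313, 799203]]·[p, q]ᵀ = [-1335, -804775]ᵀ.
Determinant 6·799203 − 1313² = 3071249.
p = ((-1335)·799203 − 1313·(-804775))/3071249 = -10266430/3071249; q = (6·(-804775) − 1313·(-1335))/3071249 = -3075795/3071249.
At t = 7: ŷ = (-10266430/3071249)·(1) + (-3075795/3071249)·(343) = -1065264115/3071249.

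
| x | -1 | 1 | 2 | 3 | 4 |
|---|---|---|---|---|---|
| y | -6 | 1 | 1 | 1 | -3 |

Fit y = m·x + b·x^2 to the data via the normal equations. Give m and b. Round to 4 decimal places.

Normal-equation sums: Σx·x = 31, Σx·x^2 = 99, Σx^2·x^2 = 355.
Moment sums: Σx·y = 0, Σx^2·y = -40.
AᵀA·[m, b]ᵀ = Aᵀy becomes [[31, 99]; [99, 355]]·[m, b]ᵀ = [0, -40]ᵀ.
det = 31·355 − 99² = 1204.
m = (0·355 − 99·(-40))/1204 = 990/301; b = (31·(-40) − 99·0)/1204 = -310/301.

m = 3.2890, b = -1.0299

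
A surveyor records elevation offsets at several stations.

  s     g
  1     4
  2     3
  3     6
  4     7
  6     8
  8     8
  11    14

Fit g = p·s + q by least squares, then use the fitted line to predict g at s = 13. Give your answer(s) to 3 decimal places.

ĝ = 14.722

Entries of MᵀM: Σs·s = 251, Σs = 35, Σ1 = 7.
Right-hand side: Σs·g = 322, Σg = 50.
MᵀM·[p, q]ᵀ = Mᵀg becomes [[251, 35]; [35, 7]]·[p, q]ᵀ = [322, 50]ᵀ.
Eliminating q: 7·(row 1) − 35·(row 2) gives 532·p = 7·322 − 35·50 = 504, so p = 18/19.
Then q = (50 − 35·(18/19))/7 = 320/133.
At s = 13: ĝ = (18/19)·(13) + (320/133)·(1) = 1958/133.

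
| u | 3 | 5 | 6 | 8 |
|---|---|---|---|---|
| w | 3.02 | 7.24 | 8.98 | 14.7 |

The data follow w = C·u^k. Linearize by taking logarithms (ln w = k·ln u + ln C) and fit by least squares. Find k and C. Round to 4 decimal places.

k = 1.6018, C = 0.5259

Linearized form: ln w = k·ln u + ln C. From the 4 transformed points,
Σln u = 6.5793, Σ(ln u)² = 11.3317, Σln w = 7.9677, Σln u·ln w = 13.9225.
Equations: 11.3317·k + 6.5793·ln C = 13.9225;  6.5793·k + 4·ln C = 7.9677.
Slope k = (n·Σln u·ln w − Σln u·Σln w)/(n·Σ(ln u)² − (Σln u)²) = (4·13.9225 − 6.5793·7.9677)/2.0403 = 1.60179; ln C = (Σln w − k·Σln u)/n = -0.64271, so C = exp(-0.64271) = 0.52587.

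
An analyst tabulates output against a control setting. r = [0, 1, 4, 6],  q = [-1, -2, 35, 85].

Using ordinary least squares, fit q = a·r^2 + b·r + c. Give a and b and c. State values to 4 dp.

Entries of MᵀM: Σr^2·r^2 = 1553, Σr^2·r = 281, Σr^2 = 53, Σr·r = 53, Σr = 11, Σ1 = 4.
And Σr^2·q = 3618, Σr·q = 648, Σq = 117.
Inverting the 3×3 Gram matrix, [a, b, c]ᵀ = [162/59, -117/59, -99/59]ᵀ.

a = 2.7458, b = -1.9831, c = -1.6780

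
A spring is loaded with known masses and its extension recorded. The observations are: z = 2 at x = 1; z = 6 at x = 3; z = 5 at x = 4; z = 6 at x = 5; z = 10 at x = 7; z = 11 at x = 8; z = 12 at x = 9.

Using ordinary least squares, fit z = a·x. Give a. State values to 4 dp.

a = 1.3714

The normal system MᵀM·[a]ᵀ = Mᵀz is [[245]]·[a]ᵀ = [336]ᵀ.
Hence a = 336 / 245 ≈ 1.37143.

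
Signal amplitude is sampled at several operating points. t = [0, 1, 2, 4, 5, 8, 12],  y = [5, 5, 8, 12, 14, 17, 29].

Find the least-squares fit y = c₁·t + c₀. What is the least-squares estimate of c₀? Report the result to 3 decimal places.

c₀ = 3.878

From the data, Σt·t = 254, Σt = 32, Σ1 = 7.
And Σt·y = 623, Σy = 90.
AᵀA·[c₁, c₀]ᵀ = Aᵀy becomes [[254, 32]; [32, 7]]·[c₁, c₀]ᵀ = [623, 90]ᵀ.
Δ = 254·7 − 32² = 754.
c₁ = (623·7 − 32·90)/754 = 1481/754; c₀ = (254·90 − 32·623)/754 = 1462/377.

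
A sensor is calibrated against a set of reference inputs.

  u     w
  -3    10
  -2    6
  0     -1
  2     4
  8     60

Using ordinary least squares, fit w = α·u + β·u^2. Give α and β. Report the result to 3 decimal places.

α = -0.456, β = 0.996

Entries of XᵀX: Σu·u = 81, Σu·u^2 = 485, Σu^2·u^2 = 4209.
And Σu·w = 446, Σu^2·w = 3970.
Eliminating β: 4209·(row 1) − 485·(row 2) gives 105704·α = 4209·446 − 485·3970 = -48236, so α = -12059/26426.
Then β = (3970 − 485·(-12059/26426))/4209 = 26315/26426.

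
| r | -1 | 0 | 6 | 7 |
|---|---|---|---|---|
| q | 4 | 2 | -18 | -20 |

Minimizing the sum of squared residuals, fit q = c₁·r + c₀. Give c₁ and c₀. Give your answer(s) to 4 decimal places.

From the data, Σr·r = 86, Σr = 12, Σ1 = 4.
Right-hand side: Σr·q = -252, Σq = -32.
AᵀA·[c₁, c₀]ᵀ = Aᵀq becomes [[86, 12]; [12, 4]]·[c₁, c₀]ᵀ = [-252, -32]ᵀ.
Determinant 86·4 − 12² = 200.
c₁ = ((-252)·4 − 12·(-32))/200 = -78/25; c₀ = (86·(-32) − 12·(-252))/200 = 34/25.

c₁ = -3.1200, c₀ = 1.3600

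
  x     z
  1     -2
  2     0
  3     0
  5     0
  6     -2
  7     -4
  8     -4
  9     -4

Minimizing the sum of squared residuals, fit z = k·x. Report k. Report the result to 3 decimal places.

With design matrix A, AᵀA = [[269]] and Aᵀz = [-110]ᵀ.
Hence k = -110 / 269 ≈ -0.408922.

k = -0.409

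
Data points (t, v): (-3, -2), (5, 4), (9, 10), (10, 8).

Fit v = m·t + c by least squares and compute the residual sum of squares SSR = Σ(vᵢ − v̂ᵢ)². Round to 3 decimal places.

SSR = 4.945

AᵀA·[m, c]ᵀ = Aᵀv reads: 215·m + 21·c = 196;  21·m + 4·c = 20.
Eliminating c: 4·(row 1) − 21·(row 2) gives 419·m = 4·196 − 21·20 = 364, so m = 364/419.
Then c = (20 − 21·(364/419))/4 = 184/419.
Residuals: 70/419, -328/419, 730/419, -472/419; SSR = 2072/419.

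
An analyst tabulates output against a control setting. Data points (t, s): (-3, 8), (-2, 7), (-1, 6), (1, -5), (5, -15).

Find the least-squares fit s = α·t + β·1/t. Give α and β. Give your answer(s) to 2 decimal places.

AᵀA·[α, β]ᵀ = Aᵀs reads: 40·α + 5·β = -124;  5·α + (2161/900)·β = -121/6.
Eliminating β: (2161/900)·(row 1) − 5·(row 2) gives (3197/45)·α = (2161/900)·(-124) − 5·(-121/6) = -88607/450, so α = -88607/31970.
Then β = ((-121/6) − 5·(-88607/31970))/(2161/900) = -8400/3197.

α = -2.77, β = -2.63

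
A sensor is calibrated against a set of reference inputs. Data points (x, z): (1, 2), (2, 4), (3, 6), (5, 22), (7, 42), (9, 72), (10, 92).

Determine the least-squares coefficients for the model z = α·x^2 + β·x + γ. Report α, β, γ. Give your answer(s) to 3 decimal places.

Entries of MᵀM: Σx^2·x^2 = 19685, Σx^2·x = 2233, Σx^2 = 269, Σx·x = 269, Σx = 37, Σ1 = 7.
Right-hand side: Σx^2·z = 17712, Σx·z = 2000, Σz = 240.
MᵀM·[α, β, γ]ᵀ = Mᵀz becomes [[19685, 2233, 269]; [2233, 269, 37]; [269, 37, 7]]·[α, β, γ]ᵀ = [17712, 2000, 240]ᵀ.
Row-reducing yields α = 13148/12441, β = -21316/12441, γ = 11320/4147.

α = 1.057, β = -1.713, γ = 2.730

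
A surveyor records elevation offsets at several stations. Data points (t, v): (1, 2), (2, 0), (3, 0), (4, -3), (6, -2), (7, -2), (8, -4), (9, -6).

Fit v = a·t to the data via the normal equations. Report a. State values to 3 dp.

a = -0.469

From the data, Σt·t = 260.
Right-hand side: Σt·v = -122.
Normal equations: [[260]]·[a]ᵀ = [-122]ᵀ.
Hence a = -122 / 260 ≈ -0.469231.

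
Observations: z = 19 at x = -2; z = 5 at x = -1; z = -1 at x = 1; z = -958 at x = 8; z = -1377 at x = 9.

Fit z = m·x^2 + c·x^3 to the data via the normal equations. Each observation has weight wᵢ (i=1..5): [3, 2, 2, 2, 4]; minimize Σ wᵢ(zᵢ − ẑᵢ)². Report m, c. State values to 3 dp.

m = 1.080, c = -2.008

Forming AᵀWA = [[34488, 301636]; [301636, 2650248]] and AᵀWz = [-568536, -4996792]ᵀ gives AᵀWA·[m, c]ᵀ = AᵀWz.
Eliminating c: 2650248·(row 1) − 301636·(row 2) gives 417476528·m = 2650248·(-568536) − 301636·(-4996792) = 450954784, so m = 4026382/3727469.
Then c = ((-4996792) − 301636·(4026382/3727469))/2650248 = -7486050/3727469.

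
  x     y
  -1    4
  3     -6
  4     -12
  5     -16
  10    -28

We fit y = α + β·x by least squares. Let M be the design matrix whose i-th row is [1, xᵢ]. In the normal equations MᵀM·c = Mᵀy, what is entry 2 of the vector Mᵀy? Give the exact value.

Entry 2 ↔ basis x, so (Mᵀy)_{2} = Σᵢ (x)·yᵢ = (-1)·(4) + (3)·(-6) + (4)·(-12) + (5)·(-16) + (10)·(-28) = -430.

-430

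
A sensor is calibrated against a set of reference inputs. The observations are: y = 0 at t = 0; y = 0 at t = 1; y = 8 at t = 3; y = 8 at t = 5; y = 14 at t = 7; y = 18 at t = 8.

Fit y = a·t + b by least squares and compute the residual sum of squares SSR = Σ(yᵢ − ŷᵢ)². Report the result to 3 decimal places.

With design matrix A, AᵀA = [[148, 24]; [24, 6]] and Aᵀy = [306, 48]ᵀ.
Δ = 148·6 − 24² = 312.
a = (306·6 − 24·48)/312 = 57/26; b = (148·48 − 24·306)/312 = -10/13.
Residuals: 10/13, -37/26, 57/26, -57/26, -15/26, 16/13; SSR = 183/13.

SSR = 14.077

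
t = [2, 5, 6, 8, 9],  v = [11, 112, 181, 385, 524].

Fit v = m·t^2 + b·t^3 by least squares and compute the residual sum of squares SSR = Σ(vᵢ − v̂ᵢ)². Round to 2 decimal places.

With design matrix M, MᵀM = [[12594, 102750]; [102750, 855930]] and Mᵀv = [76444, 632300]ᵀ.
Eliminating b: 855930·(row 1) − 102750·(row 2) gives 222019920·m = 855930·76444 − 102750·632300 = 461887920, so m = 213837/102787.
Then b = (632300 − 102750·(213837/102787))/855930 = 150785/308361.
Residuals: -380353/308361, -349468/308361, 2165/4469, 460361/308361, -101164/102787; SSR = 1923563/308361.

SSR = 6.24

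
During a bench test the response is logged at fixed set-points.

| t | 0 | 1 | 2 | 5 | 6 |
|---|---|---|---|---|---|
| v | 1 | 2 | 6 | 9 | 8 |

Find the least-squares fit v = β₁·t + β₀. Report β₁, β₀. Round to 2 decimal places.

Setting ∂/∂β₁ … = 0 gives: 66·β₁ + 14·β₀ = 107;  14·β₁ + 5·β₀ = 26.
(Σt·t = 66, Σt = 14, Σ1 = 5, Σt·v = 107, Σv = 26.)
det = 66·5 − 14² = 134.
β₁ = (107·5 − 14·26)/134 = 171/134; β₀ = (66·26 − 14·107)/134 = 109/67.

β₁ = 1.28, β₀ = 1.63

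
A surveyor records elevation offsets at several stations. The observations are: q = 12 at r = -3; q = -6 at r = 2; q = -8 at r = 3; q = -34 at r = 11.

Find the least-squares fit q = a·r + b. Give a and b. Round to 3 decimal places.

Forming MᵀM = [[143, 13]; [13, 4]] and Mᵀq = [-446, -36]ᵀ gives MᵀM·[a, b]ᵀ = Mᵀq.
Δ = 143·4 − 13² = 403.
a = ((-446)·4 − 13·(-36))/403 = -1316/403; b = (143·(-36) − 13·(-446))/403 = 50/31.

a = -3.266, b = 1.613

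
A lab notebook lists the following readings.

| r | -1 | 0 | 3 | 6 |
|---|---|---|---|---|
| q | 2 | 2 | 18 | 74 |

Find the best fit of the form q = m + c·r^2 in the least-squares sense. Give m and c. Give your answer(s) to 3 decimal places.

m = 0.648, c = 2.031

Sums needed: Σ1 = 4, Σr^2 = 46, Σr^2·r^2 = 1378.
For Aᵀq: Σq = 96, Σr^2·q = 2828.
So AᵀA·[m, c]ᵀ = Aᵀq: [[4, 46]; [46, 1378]]·[m, c]ᵀ = [96, 2828]ᵀ.
det = 4·1378 − 46² = 3396.
m = (96·1378 − 46·2828)/3396 = 550/849; c = (4·2828 − 46·96)/3396 = 1724/849.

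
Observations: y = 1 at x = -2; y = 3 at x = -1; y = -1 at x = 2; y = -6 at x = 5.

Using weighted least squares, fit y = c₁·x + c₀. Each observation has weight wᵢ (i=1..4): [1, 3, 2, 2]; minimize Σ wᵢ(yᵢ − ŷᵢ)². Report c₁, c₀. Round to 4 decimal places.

c₁ = -1.2847, c₀ = 0.9453

The normal system MᵀWM·[c₁, c₀]ᵀ = MᵀWy is [[65, 9]; [9, 8]]·[c₁, c₀]ᵀ = [-75, -4]ᵀ.
det = 65·8 − 9² = 439.
c₁ = ((-75)·8 − 9·(-4))/439 = -564/439; c₀ = (65·(-4) − 9·(-75))/439 = 415/439.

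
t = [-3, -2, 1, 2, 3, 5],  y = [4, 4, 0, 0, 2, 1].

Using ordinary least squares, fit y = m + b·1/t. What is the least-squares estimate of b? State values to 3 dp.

b = -3.066

The normal equations are: 6·m + (6/5)·b = 11;  (6/5)·m + (793/450)·b = -37/15.
(Σ1 = 6, Σ1/t = 6/5, Σ1/t·1/t = 793/450, Σy = 11, Σ1/t·y = -37/15.)
Determinant 6·(793/450) − (6/5)² = 137/15.
m = (11·(793/450) − (6/5)·(-37/15))/(137/15) = 2011/822; b = (6·(-37/15) − (6/5)·11)/(137/15) = -420/137.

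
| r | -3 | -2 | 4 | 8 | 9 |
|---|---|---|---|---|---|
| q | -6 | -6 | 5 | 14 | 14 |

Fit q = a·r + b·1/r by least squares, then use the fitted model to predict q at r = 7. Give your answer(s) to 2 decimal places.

Setting ∂/∂a … = 0 gives: 174·a + 5·b = 288;  5·a + (2341/5184)·b = 86/9.
Eliminating b: (2341/5184)·(row 1) − 5·(row 2) gives (46289/864)·a = (2341/5184)·288 − 5·(86/9) = 1481/18, so a = 71088/46289.
Then b = ((86/9) − 5·(71088/46289))/(2341/5184) = 192384/46289.
At r = 7: q̂ = (71088/46289)·(7) + (192384/46289)·(1/7) = 3675696/324023.

q̂ = 11.34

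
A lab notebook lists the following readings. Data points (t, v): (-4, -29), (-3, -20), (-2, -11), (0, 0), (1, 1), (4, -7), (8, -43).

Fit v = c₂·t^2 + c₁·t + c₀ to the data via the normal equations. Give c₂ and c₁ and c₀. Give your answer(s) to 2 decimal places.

c₂ = -1.02, c₁ = 2.92, c₀ = -1.14

Sums needed: Σt^2·t^2 = 4706, Σt^2·t = 478, Σt^2 = 110, Σt·t = 110, Σt = 4, Σ1 = 7.
Moment sums: Σt^2·v = -3551, Σt·v = -173, Σv = -109.
So AᵀA·[c₂, c₁, c₀]ᵀ = Aᵀv: [[4706, 478, 110]; [478, 110, 4]; [110, 4, 7]]·[c₂, c₁, c₀]ᵀ = [-3551, -173, -109]ᵀ.
Row-reducing yields c₂ = -9502/9273, c₁ = 54181/18546, c₀ = -3519/3091.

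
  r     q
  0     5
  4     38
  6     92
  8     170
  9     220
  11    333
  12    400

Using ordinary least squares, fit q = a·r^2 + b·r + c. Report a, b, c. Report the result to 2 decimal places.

The normal equations are: 47586·a + 4580·b + 462·c = 130513;  4580·a + 462·b + 50·c = 12507;  462·a + 50·b + 7·c = 1258.
Inverting the 3×3 Gram matrix, [a, b, c]ᵀ = [1651635/539098, -293971/77014, 1287126/269549]ᵀ.

a = 3.06, b = -3.82, c = 4.78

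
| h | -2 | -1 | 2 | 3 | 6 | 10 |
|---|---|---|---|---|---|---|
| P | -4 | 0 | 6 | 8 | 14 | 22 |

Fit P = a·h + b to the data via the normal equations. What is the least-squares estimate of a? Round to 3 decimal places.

AᵀA·[a, b]ᵀ = AᵀP reads: 154·a + 18·b = 348;  18·a + 6·b = 46.
(Σh·h = 154, Σh = 18, Σ1 = 6, Σh·P = 348, ΣP = 46.)
det = 154·6 − 18² = 600.
a = (348·6 − 18·46)/600 = 21/10; b = (154·46 − 18·348)/600 = 41/30.

a = 2.100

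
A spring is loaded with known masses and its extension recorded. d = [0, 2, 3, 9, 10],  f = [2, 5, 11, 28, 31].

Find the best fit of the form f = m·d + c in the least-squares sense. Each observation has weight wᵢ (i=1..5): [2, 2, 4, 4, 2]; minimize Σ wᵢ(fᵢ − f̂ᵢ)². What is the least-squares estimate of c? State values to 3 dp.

The normal system MᵀWM·[m, c]ᵀ = MᵀWf is [[568, 72]; [72, 14]]·[m, c]ᵀ = [1780, 232]ᵀ.
Determinant 568·14 − 72² = 2768.
m = (1780·14 − 72·232)/2768 = 1027/346; c = (568·232 − 72·1780)/2768 = 226/173.

c = 1.306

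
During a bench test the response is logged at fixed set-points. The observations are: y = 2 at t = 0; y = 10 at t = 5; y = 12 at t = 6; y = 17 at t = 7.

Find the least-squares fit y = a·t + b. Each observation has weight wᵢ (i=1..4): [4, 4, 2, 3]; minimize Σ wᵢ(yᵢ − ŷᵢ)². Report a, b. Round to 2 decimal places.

a = 1.94, b = 1.56

The normal equations are: 319·a + 53·b = 701;  53·a + 13·b = 123.
Δ = 319·13 − 53² = 1338.
a = (701·13 − 53·123)/1338 = 1297/669; b = (319·123 − 53·701)/1338 = 1042/669.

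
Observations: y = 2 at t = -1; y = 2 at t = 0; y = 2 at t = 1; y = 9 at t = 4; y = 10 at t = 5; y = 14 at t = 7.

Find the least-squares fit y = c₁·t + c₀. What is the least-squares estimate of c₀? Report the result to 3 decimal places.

The normal equations are: 92·c₁ + 16·c₀ = 184;  16·c₁ + 6·c₀ = 39.
Δ = 92·6 − 16² = 296.
c₁ = (184·6 − 16·39)/296 = 60/37; c₀ = (92·39 − 16·184)/296 = 161/74.

c₀ = 2.176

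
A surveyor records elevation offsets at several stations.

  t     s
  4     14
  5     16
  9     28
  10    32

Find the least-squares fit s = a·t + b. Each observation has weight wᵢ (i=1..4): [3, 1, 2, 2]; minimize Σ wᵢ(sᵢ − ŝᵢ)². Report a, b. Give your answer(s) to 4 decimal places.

a = 2.9582, b = 1.9121

Sums needed: Σwᵢ·t·t = 435, Σwᵢ·t = 55, Σwᵢ·1 = 8.
For AᵀWs: Σwᵢ·t·s = 1392, Σwᵢ·s = 178.
So AᵀWA·[a, b]ᵀ = AᵀWs: [[435, 55]; [55, 8]]·[a, b]ᵀ = [1392, 178]ᵀ.
Δ = 435·8 − 55² = 455.
a = (1392·8 − 55·178)/455 = 1346/455; b = (435·178 − 55·1392)/455 = 174/91.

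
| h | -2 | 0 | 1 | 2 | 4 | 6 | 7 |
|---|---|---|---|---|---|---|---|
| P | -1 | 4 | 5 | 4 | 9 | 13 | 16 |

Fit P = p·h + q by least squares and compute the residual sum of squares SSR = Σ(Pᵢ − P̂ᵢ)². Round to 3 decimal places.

MᵀM·[p, q]ᵀ = MᵀP reads: 110·p + 18·q = 241;  18·p + 7·q = 50.
Determinant 110·7 − 18² = 446.
p = (241·7 − 18·50)/446 = 787/446; q = (110·50 − 18·241)/446 = 581/223.
Residuals: -17/223, 311/223, 281/446, -476/223, -148/223, -43/223, 465/446; SSR = 3777/446.

SSR = 8.469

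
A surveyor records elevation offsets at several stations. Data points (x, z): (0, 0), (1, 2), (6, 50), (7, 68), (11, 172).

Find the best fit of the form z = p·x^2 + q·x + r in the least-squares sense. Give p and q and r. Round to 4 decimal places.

The normal equations are: 18339·p + 1891·q + 207·r = 25946;  1891·p + 207·q + 25·r = 2670;  207·p + 25·q + 5·r = 292.
(Σx^2·x^2 = 18339, Σx^2·x = 1891, Σx^2 = 207, Σx·x = 207, Σx = 25, Σ1 = 5, Σx^2·z = 25946, Σx·z = 2670, Σz = 292.)
Solving the 3×3 system (Gaussian elimination) gives p = 125663/85423, q = -51289/85423, r = 42700/85423.

p = 1.4711, q = -0.6004, r = 0.4999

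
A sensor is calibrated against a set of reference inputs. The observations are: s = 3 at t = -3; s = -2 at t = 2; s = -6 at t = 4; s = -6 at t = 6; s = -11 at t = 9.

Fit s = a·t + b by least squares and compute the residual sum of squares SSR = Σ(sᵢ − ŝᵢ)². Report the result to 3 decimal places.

SSR = 3.143

Forming AᵀA = [[146, 18]; [18, 5]] and Aᵀs = [-172, -22]ᵀ gives AᵀA·[a, b]ᵀ = Aᵀs.
Determinant 146·5 − 18² = 406.
a = ((-172)·5 − 18·(-22))/406 = -8/7; b = (146·(-22) − 18·(-172))/406 = -2/7.
Residuals: -1/7, 4/7, -8/7, 8/7, -3/7; SSR = 22/7.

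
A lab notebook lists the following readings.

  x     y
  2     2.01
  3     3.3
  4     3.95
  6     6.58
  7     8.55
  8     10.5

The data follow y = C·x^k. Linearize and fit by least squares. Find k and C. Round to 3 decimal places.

Taking logs, ln y = k·ln x + ln C, so regress ln y on ln x.
Sums: Σln x = 8.9952, Σ(ln x)² = 14.9303, Σln y = 9.6471, Σln x·ln y = 16.1410.
Normal system: [[14.9303, 8.9952]; [8.9952, 6]]·[k, ln C]ᵀ = [16.1410, 9.6471]ᵀ.
Solving (det = 8.6686): k = 1.16152, ln C = -0.13349, so C = exp(-0.13349) = 0.87503.

k = 1.162, C = 0.875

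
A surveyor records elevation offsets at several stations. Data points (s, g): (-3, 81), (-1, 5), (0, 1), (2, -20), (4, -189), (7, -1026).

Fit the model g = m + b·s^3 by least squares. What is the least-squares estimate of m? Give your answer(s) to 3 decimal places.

With design matrix M, MᵀM = [[6, 387]; [387, 122539]] and Mᵀg = [-1148, -366366]ᵀ.
det = 6·122539 − 387² = 585465.
m = ((-1148)·122539 − 387·(-366366))/585465 = 221774/117093; b = (6·(-366366) − 387·(-1148))/585465 = -116928/39031.

m = 1.894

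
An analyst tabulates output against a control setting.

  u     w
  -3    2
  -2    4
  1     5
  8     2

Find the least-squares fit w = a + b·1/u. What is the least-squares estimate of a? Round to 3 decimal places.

The normal equations are: 4·a + (7/24)·b = 13;  (7/24)·a + (793/576)·b = 31/12.
(Σ1 = 4, Σ1/u = 7/24, Σ1/u·1/u = 793/576, Σw = 13, Σ1/u·w = 31/12.)
Δ = 4·(793/576) − (7/24)² = 347/64.
a = (13·(793/576) − (7/24)·(31/12))/(347/64) = 9875/3123; b = (4·(31/12) − (7/24)·13)/(347/64) = 1256/1041.

a = 3.162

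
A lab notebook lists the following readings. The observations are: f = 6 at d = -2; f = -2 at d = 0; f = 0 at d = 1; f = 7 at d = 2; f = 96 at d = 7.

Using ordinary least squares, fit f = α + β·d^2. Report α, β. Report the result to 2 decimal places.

From the data, Σ1 = 5, Σd^2 = 58, Σd^2·d^2 = 2434.
And Σf = 107, Σd^2·f = 4756.
Eliminating β: 2434·(row 1) − 58·(row 2) gives 8806·α = 2434·107 − 58·4756 = -15410, so α = -7705/4403.
Then β = (4756 − 58·(-7705/4403))/2434 = 8787/4403.

α = -1.75, β = 2.00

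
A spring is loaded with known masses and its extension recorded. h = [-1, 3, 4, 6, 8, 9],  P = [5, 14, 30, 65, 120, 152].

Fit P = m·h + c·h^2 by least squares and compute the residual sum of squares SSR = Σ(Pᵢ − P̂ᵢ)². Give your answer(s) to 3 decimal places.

SSR = 10.297

Sums needed: Σh·h = 207, Σh·h^2 = 1547, Σh^2·h^2 = 12291.
For XᵀP: Σh·P = 2875, Σh^2·P = 22943.
Normal equations: [[207, 1547]; [1547, 12291]]·[m, c]ᵀ = [2875, 22943]ᵀ.
Determinant 207·12291 − 1547² = 151028.
m = (2875·12291 − 1547·22943)/151028 = -2297/2221; c = (207·22943 − 1547·2875)/151028 = 75394/37757.
Residuals: 74342/37757, -32801/37757, 82602/37757, -25685/37757, 18016/37757, -16409/37757; SSR = 388783/37757.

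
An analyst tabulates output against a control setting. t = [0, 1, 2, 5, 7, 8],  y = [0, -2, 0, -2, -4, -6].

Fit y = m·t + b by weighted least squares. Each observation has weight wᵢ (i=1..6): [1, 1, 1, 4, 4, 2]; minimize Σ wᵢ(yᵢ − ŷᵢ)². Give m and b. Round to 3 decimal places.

m = -0.647, b = 0.412

The normal system XᵀWX·[m, b]ᵀ = XᵀWy is [[429, 67]; [67, 13]]·[m, b]ᵀ = [-250, -38]ᵀ.
Determinant 429·13 − 67² = 1088.
m = ((-250)·13 − 67·(-38))/1088 = -11/17; b = (429·(-38) − 67·(-250))/1088 = 7/17.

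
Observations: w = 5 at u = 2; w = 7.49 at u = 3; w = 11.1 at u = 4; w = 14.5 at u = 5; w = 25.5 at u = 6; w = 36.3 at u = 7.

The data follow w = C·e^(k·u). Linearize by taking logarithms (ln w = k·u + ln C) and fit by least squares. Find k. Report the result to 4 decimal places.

Linearized form: ln w = k·u + ln C. From the 6 transformed points,
AᵀA = [[139.0000, 27.0000]; [27.0000, 6]], rhs = [76.8329, 15.5346]ᵀ  (here Σu = 27.0000, Σ(u)² = 139.0000, Σln w = 15.5346, Σu·ln w = 76.8329).
Δ = 139.0000·6 − (27.0000)² = 105.0000; k = (76.8329·6 − 27.0000·15.5346)/105.0000 = 0.39584, ln C = (139.0000·15.5346 − 27.0000·76.8329)/105.0000 = 0.80782.

k = 0.3958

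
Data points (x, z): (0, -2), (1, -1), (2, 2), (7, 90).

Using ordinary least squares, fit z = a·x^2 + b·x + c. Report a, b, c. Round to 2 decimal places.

The normal system MᵀM·[a, b, c]ᵀ = Mᵀz is [[2418, 352, 54]; [352, 54, 10]; [54, 10, 4]]·[a, b, c]ᵀ = [4417, 633, 89]ᵀ.
Inverting the 3×3 Gram matrix, [a, b, c]ᵀ = [97/44, -103/44, -73/44]ᵀ.

a = 2.20, b = -2.34, c = -1.66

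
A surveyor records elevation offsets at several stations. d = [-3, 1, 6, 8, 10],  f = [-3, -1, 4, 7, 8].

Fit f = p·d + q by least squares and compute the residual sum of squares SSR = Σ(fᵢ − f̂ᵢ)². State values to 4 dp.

SSR = 2.0919

Setting ∂/∂p … = 0 gives: 210·p + 22·q = 168;  22·p + 5·q = 15.
(Σd·d = 210, Σd = 22, Σ1 = 5, Σd·f = 168, Σf = 15.)
Eliminating q: 5·(row 1) − 22·(row 2) gives 566·p = 5·168 − 22·15 = 510, so p = 255/283.
Then q = (15 − 22·(255/283))/5 = -273/283.
Residuals: 189/283, -265/283, -125/283, 214/283, -13/283; SSR = 592/283.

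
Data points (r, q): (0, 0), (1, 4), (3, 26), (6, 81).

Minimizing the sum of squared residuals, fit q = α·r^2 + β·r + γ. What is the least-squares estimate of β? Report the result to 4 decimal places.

β = 3.7348

Compute the Gram sums: Σr^2·r^2 = 1378, Σr^2·r = 244, Σr^2 = 46, Σr·r = 46, Σr = 10, Σ1 = 4.
For Mᵀq: Σr^2·q = 3154, Σr·q = 568, Σq = 111.
MᵀM·[α, β, γ]ᵀ = Mᵀq becomes [[1378, 244, 46]; [244, 46, 10]; [46, 10, 4]]·[α, β, γ]ᵀ = [3154, 568, 111]ᵀ.
Solving the 3×3 system (Gaussian elimination) gives α = 217/132, β = 493/132, γ = -65/132.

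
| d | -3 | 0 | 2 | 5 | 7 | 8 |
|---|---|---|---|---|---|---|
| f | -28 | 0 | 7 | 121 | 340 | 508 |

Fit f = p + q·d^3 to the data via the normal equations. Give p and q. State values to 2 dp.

XᵀX·[p, q]ᵀ = Xᵀf reads: 6·p + 961·q = 948;  961·p + 396211·q = 392653.
Eliminating q: 396211·(row 1) − 961·(row 2) gives 1453745·p = 396211·948 − 961·392653 = -1731505, so p = -11171/9379.
Then q = (392653 − 961·(-11171/9379))/396211 = 288978/290749.

p = -1.19, q = 0.99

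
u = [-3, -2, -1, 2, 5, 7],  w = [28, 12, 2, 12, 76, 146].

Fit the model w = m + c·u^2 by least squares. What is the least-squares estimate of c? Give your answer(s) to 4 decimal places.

c = 2.9907

Entries of XᵀX: Σ1 = 6, Σu^2 = 92, Σu^2·u^2 = 3140.
And Σw = 276, Σu^2·w = 9404.
Δ = 6·3140 − 92² = 10376.
m = (276·3140 − 92·9404)/10376 = 184/1297; c = (6·9404 − 92·276)/10376 = 3879/1297.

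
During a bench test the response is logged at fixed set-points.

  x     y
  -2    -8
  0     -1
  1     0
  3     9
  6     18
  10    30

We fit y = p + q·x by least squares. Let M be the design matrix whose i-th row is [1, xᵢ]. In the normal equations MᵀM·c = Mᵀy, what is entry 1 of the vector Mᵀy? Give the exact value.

Entry 1 ↔ basis 1, so (Mᵀy)_{1} = Σᵢ yᵢ = (1)·(-8) + (1)·(-1) + (1)·(0) + (1)·(9) + (1)·(18) + (1)·(30) = 48.

48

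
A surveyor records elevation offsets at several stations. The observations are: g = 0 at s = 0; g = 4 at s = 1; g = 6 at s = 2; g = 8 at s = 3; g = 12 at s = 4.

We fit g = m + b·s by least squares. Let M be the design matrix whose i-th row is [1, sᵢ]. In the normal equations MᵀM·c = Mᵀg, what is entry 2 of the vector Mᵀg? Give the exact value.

Entry 2 ↔ basis s, so (Mᵀg)_{2} = Σᵢ (s)·gᵢ = (0)·(0) + (1)·(4) + (2)·(6) + (3)·(8) + (4)·(12) = 88.

88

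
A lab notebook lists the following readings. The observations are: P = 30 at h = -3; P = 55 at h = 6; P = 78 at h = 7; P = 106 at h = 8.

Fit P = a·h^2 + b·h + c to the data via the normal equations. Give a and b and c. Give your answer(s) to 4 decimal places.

The normal equations are: 7874·a + 1044·b + 158·c = 12856;  1044·a + 158·b + 18·c = 1634;  158·a + 18·b + 4·c = 269.
Solving the 3×3 system (Gaussian elimination) gives a = 30723/14852, b = -51181/14852, c = 15553/14852.

a = 2.0686, b = -3.4461, c = 1.0472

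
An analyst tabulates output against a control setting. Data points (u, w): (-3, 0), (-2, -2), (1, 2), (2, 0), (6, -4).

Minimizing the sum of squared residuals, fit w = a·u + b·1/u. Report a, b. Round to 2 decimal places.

a = -0.65, b = 3.40

The normal equations are: 54·a + 5·b = -18;  5·a + (59/36)·b = 7/3.
det = 54·(59/36) − 5² = 127/2.
a = ((-18)·(59/36) − 5·(7/3))/(127/2) = -247/381; b = (54·(7/3) − 5·(-18))/(127/2) = 432/127.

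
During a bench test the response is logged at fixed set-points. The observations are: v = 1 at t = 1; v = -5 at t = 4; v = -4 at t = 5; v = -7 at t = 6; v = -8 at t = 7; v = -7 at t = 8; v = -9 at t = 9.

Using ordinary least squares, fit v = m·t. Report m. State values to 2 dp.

Sums needed: Σt·t = 272.
Right-hand side: Σt·v = -274.
MᵀM·[m]ᵀ = Mᵀv becomes [[272]]·[m]ᵀ = [-274]ᵀ.
Hence m = -274 / 272 ≈ -1.00735.

m = -1.01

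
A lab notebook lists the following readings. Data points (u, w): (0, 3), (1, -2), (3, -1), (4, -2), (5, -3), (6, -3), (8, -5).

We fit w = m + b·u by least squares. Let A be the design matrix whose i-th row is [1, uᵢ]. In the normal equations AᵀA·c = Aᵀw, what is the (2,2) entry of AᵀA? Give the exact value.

Row 2 ↔ basis u, column 2 ↔ basis u, so (AᵀA)_{2,2} = Σᵢ (u)·(u) = (0)·(0) + (1)·(1) + (3)·(3) + (4)·(4) + (5)·(5) + (6)·(6) + (8)·(8) = 151.

151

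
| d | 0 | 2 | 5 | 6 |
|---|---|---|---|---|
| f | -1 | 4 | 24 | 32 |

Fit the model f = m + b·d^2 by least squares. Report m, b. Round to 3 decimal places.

The normal equations are: 4·m + 65·b = 59;  65·m + 1937·b = 1768.
Eliminating b: 1937·(row 1) − 65·(row 2) gives 3523·m = 1937·59 − 65·1768 = -637, so m = -49/271.
Then b = (1768 − 65·(-49/271))/1937 = 249/271.

m = -0.181, b = 0.919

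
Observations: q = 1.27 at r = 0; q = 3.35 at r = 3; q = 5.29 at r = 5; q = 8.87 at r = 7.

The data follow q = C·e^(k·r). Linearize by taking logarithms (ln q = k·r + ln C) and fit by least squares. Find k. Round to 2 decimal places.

k = 0.28

With ln qᵢ as the transformed response and rᵢ as the regressor:
Σr = 15.0000, Σ(r)² = 83.0000, Σln q = 5.2965, Σr·ln q = 27.2347.
Equations: 83.0000·k + 15.0000·ln C = 27.2347;  15.0000·k + 4·ln C = 5.2965.
Solving (det = 107.0000): k = 0.27562, ln C = 0.29053.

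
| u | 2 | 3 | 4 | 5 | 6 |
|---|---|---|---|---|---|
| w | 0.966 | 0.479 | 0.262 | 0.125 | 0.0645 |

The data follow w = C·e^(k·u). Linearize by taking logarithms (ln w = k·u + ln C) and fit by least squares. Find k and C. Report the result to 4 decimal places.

Linearized form: ln w = k·u + ln C. From the 5 transformed points,
Σu = 20.0000, Σ(u)² = 90.0000, Σln w = -6.9306, Σu·ln w = -34.4787.
Equations: 90.0000·k + 20.0000·ln C = -34.4787;  20.0000·k + 5·ln C = -6.9306.
Δ = 90.0000·5 − (20.0000)² = 50.0000; k = (-34.4787·5 − 20.0000·-6.9306)/50.0000 = -0.67564, ln C = (90.0000·-6.9306 − 20.0000·-34.4787)/50.0000 = 1.31644, so C = exp(1.31644) = 3.73010.

k = -0.6756, C = 3.7301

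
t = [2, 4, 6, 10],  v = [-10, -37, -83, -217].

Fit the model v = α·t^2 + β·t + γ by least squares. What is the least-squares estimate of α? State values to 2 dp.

α = -1.95

The normal system MᵀM·[α, β, γ]ᵀ = Mᵀv is [[11568, 1288, 156]; [1288, 156, 22]; [156, 22, 4]]·[α, β, γ]ᵀ = [-25320, -2836, -347]ᵀ.
Solving the 3×3 system (Gaussian elimination) gives α = -343/176, β = -225/88, γ = 73/22.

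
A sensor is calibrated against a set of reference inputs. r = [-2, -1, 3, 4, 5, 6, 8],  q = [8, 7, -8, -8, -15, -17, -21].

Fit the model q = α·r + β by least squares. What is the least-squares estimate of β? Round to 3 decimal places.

β = 2.486

Sums needed: Σr·r = 155, Σr = 23, Σ1 = 7.
Right-hand side: Σr·q = -424, Σq = -54.
Normal equations: [[155, 23]; [23, 7]]·[α, β]ᵀ = [-424, -54]ᵀ.
Eliminating β: 7·(row 1) − 23·(row 2) gives 556·α = 7·(-424) − 23·(-54) = -1726, so α = -863/278.
Then β = ((-54) − 23·(-863/278))/7 = 691/278.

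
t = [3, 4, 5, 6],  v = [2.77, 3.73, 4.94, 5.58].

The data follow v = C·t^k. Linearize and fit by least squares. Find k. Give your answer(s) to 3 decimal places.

k = 1.040

Taking logs, ln v = k·ln t + ln C, so regress ln v on ln t.
Sums: Σln t = 5.8861, Σ(ln t)² = 8.9295, Σln v = 5.6518, Σln t·ln v = 8.5955.
Normal system: [[8.9295, 5.8861]; [5.8861, 4]]·[k, ln C]ᵀ = [8.5955, 5.6518]ᵀ.
Slope k = (n·Σln t·ln v − Σln t·Σln v)/(n·Σ(ln t)² − (Σln t)²) = (4·8.5955 − 5.8861·5.6518)/1.0716 = 1.04030; ln C = (Σln v − k·Σln t)/n = -0.11788.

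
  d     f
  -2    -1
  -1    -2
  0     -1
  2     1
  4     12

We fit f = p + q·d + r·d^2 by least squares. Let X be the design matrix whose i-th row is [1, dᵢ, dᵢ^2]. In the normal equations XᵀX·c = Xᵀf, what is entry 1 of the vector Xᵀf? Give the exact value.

Entry 1 ↔ basis 1, so (Xᵀf)_{1} = Σᵢ fᵢ = (1)·(-1) + (1)·(-2) + (1)·(-1) + (1)·(1) + (1)·(12) = 9.

9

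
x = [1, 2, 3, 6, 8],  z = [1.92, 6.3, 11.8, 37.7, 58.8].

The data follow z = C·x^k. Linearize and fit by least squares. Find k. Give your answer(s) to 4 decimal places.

k = 1.6448

Linearized form: ln z = k·ln x + ln C. From the 5 transformed points,
Σln x = 5.6630, Σ(ln x)² = 9.2219, Σln z = 12.6648, Σln x·ln z = 18.9627.
Equations: 9.2219·k + 5.6630·ln C = 18.9627;  5.6630·k + 5·ln C = 12.6648.
Slope k = (n·Σln x·ln z − Σln x·Σln z)/(n·Σ(ln x)² − (Σln x)²) = (5·18.9627 − 5.6630·12.6648)/14.0403 = 1.64478; ln C = (Σln z − k·Σln x)/n = 0.67009.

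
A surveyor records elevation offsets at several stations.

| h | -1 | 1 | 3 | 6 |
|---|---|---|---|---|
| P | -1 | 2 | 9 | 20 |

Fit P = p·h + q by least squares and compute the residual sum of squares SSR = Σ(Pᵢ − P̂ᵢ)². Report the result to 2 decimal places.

SSR = 6.56

Forming MᵀM = [[47, 9]; [9, 4]] and MᵀP = [150, 30]ᵀ gives MᵀM·[p, q]ᵀ = MᵀP.
Eliminating q: 4·(row 1) − 9·(row 2) gives 107·p = 4·150 − 9·30 = 330, so p = 330/107.
Then q = (30 − 9·(330/107))/4 = 60/107.
Residuals: 163/107, -176/107, -87/107, 100/107; SSR = 702/107.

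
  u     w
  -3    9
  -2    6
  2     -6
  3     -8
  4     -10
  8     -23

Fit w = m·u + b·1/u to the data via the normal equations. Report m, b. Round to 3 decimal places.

m = -2.806, b = -0.254

Sums needed: Σu·u = 106, Σu·1/u = 6, Σ1/u·1/u = 461/576.
For Aᵀw: Σu·w = -299, Σ1/u·w = -409/24.
AᵀA·[m, b]ᵀ = Aᵀw becomes [[106, 6]; [6, 461/576]]·[m, b]ᵀ = [-299, -409/24]ᵀ.
Determinant 106·(461/576) − 6² = 14065/288.
m = ((-299)·(461/576) − 6·(-409/24))/(14065/288) = -78943/28130; b = (106·(-409/24) − 6·(-299))/(14065/288) = -3576/14065.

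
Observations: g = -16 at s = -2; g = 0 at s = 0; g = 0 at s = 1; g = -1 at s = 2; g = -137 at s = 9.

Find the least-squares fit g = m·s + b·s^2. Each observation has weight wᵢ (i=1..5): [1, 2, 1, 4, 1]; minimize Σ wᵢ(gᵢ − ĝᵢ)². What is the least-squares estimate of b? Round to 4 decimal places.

b = -2.0967

Compute the Gram sums: Σwᵢ·s·s = 102, Σwᵢ·s·s^2 = 754, Σwᵢ·s^2·s^2 = 6642.
Moment sums: Σwᵢ·s·g = -1209, Σwᵢ·s^2·g = -11177.
Eliminating b: 6642·(row 1) − 754·(row 2) gives 108968·m = 6642·(-1209) − 754·(-11177) = 397280, so m = 49660/13621.
Then b = ((-11177) − 754·(49660/13621))/6642 = -57117/27242.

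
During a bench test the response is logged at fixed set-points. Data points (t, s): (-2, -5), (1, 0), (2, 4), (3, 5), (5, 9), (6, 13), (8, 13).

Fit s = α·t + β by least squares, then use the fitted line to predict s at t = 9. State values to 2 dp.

ŝ = 16.75

From the data, Σt·t = 143, Σt = 23, Σ1 = 7.
For Xᵀs: Σt·s = 260, Σs = 39.
det = 143·7 − 23² = 472.
α = (260·7 − 23·39)/472 = 923/472; β = (143·39 − 23·260)/472 = -403/472.
At t = 9: ŝ = (923/472)·(9) + (-403/472)·(1) = 988/59.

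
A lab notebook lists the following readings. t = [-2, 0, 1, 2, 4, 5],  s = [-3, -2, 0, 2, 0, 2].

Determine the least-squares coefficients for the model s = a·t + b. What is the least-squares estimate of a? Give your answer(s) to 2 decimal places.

Compute the Gram sums: Σt·t = 50, Σt = 10, Σ1 = 6.
For Aᵀs: Σt·s = 20, Σs = -1.
AᵀA·[a, b]ᵀ = Aᵀs becomes [[50, 10]; [10, 6]]·[a, b]ᵀ = [20, -1]ᵀ.
Eliminating b: 6·(row 1) − 10·(row 2) gives 200·a = 6·20 − 10·(-1) = 130, so a = 13/20.
Then b = ((-1) − 10·(13/20))/6 = -5/4.

a = 0.65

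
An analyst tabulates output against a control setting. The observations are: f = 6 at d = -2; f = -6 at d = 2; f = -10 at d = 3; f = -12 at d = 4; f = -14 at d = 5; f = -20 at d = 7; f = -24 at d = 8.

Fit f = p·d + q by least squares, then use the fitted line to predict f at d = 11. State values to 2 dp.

f̂ = -32.31

The normal system AᵀA·[p, q]ᵀ = Aᵀf is [[171, 27]; [27, 7]]·[p, q]ᵀ = [-504, -80]ᵀ.
Eliminating q: 7·(row 1) − 27·(row 2) gives 468·p = 7·(-504) − 27·(-80) = -1368, so p = -38/13.
Then q = ((-80) − 27·(-38/13))/7 = -2/13.
At d = 11: f̂ = (-38/13)·(11) + (-2/13)·(1) = -420/13.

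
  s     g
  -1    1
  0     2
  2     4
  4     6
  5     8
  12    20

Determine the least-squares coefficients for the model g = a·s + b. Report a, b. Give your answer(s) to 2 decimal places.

a = 1.47, b = 1.45

Forming XᵀX = [[190, 22]; [22, 6]] and Xᵀg = [311, 41]ᵀ gives XᵀX·[a, b]ᵀ = Xᵀg.
det = 190·6 − 22² = 656.
a = (311·6 − 22·41)/656 = 241/164; b = (190·41 − 22·311)/656 = 237/164.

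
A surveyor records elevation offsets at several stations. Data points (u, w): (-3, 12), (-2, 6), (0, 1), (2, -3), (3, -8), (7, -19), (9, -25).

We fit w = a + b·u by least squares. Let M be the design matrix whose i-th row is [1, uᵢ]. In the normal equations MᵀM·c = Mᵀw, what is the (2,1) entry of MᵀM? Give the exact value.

16

Row 2 ↔ basis u, column 1 ↔ basis 1, so (MᵀM)_{2,1} = Σᵢ u = (-3)·(1) + (-2)·(1) + (0)·(1) + (2)·(1) + (3)·(1) + (7)·(1) + (9)·(1) = 16.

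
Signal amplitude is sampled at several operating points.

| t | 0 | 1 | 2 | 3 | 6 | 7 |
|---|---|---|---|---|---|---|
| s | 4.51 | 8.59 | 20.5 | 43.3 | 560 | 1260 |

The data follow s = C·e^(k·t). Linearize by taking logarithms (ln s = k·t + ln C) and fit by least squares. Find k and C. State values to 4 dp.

k = 0.8167, C = 4.0524

Linearized form: ln s = k·t + ln C. From the 6 transformed points,
AᵀA = [[99.0000, 19.0000]; [19.0000, 6]], rhs = [107.4356, 23.9123]ᵀ  (here Σt = 19.0000, Σ(t)² = 99.0000, Σln s = 23.9123, Σt·ln s = 107.4356).
Δ = 99.0000·6 − (19.0000)² = 233.0000; k = (107.4356·6 − 19.0000·23.9123)/233.0000 = 0.81665, ln C = (99.0000·23.9123 − 19.0000·107.4356)/233.0000 = 1.39931, so C = exp(1.39931) = 4.05240.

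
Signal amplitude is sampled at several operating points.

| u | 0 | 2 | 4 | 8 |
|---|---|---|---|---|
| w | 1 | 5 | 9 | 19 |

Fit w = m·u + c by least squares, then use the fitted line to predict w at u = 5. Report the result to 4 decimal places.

Setting ∂/∂m … = 0 gives: 84·m + 14·c = 198;  14·m + 4·c = 34.
det = 84·4 − 14² = 140.
m = (198·4 − 14·34)/140 = 79/35; c = (84·34 − 14·198)/140 = 3/5.
At u = 5: ŵ = (79/35)·(5) + (3/5)·(1) = 416/35.

ŵ = 11.8857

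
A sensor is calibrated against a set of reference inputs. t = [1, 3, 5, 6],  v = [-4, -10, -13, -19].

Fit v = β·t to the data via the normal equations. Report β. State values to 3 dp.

β = -3.000

Sums needed: Σt·t = 71.
Moment sums: Σt·v = -213.
XᵀX·[β]ᵀ = Xᵀv becomes [[71]]·[β]ᵀ = [-213]ᵀ.
Hence β = -213 / 71 ≈ -3.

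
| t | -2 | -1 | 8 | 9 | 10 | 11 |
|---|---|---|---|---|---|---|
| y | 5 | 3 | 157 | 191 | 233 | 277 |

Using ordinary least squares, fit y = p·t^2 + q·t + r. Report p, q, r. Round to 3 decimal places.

p = 1.932, q = 3.506, r = 4.425

From the data, Σt^2·t^2 = 35315, Σt^2·t = 3563, Σt^2 = 371, Σt·t = 371, Σt = 35, Σ1 = 6.
Moment sums: Σt^2·y = 82359, Σt·y = 8339, Σy = 866.
Solving the 3×3 system (Gaussian elimination) gives p = 4057/2100, q = 80989/23100, r = 1217/275.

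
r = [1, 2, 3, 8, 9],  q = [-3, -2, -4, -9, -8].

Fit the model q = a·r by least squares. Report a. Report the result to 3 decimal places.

The normal system MᵀM·[a]ᵀ = Mᵀq is [[159]]·[a]ᵀ = [-163]ᵀ.
a = (-163)/159 = -1.02516.

a = -1.025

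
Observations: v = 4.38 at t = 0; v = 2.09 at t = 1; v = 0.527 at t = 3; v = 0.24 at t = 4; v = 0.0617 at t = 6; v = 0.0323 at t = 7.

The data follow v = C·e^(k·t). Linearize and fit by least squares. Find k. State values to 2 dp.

k = -0.70

Linearized form: ln v = k·t + ln C. From the 6 transformed points,
Sums: Σt = 21.0000, Σ(t)² = 111.0000, Σln v = -6.0716, Σt·ln v = -47.6346.
Normal system: [[111.0000, 21.0000]; [21.0000, 6]]·[k, ln C]ᵀ = [-47.6346, -6.0716]ᵀ.
Δ = 111.0000·6 − (21.0000)² = 225.0000; k = (-47.6346·6 − 21.0000·-6.0716)/225.0000 = -0.70357, ln C = (111.0000·-6.0716 − 21.0000·-47.6346)/225.0000 = 1.45057.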